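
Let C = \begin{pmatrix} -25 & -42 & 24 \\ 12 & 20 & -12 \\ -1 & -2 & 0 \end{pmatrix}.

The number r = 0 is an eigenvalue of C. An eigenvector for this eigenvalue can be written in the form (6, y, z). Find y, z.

-3, 1

We need (C)v = 0.
C = [[-25, -42, 24], [12, 20, -12], [-1, -2, 0]].
Row 1: (-25)·6 + (-42)·y + (24)·z = 0
Row 2: (12)·6 + (20)·y + (-12)·z = 0
Row 3: (-1)·6 + (-2)·y + (0)·z = 0
Solving gives y = -3, z = 1.
Check: C·(6, -3, 1) = (0, 0, 0) = 0·(6, -3, 1).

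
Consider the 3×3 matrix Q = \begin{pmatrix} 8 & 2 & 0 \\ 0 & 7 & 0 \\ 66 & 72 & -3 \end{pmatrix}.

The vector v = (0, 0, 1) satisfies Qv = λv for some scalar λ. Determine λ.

-3

Compute Qv: Q·(0, 0, 1) = (0, 0, -3).
Since Qv = λv, compare component 3: -3 = λ·1, so λ = -3.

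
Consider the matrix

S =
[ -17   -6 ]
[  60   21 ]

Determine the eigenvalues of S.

1, 3

det(S - λI) = (-17 - λ)(21 - λ) - (-6)·(60) = λ^2 - 4λ + 3.
This factors as (λ - 1)·(λ - 3) = 0.
Eigenvalues: 1, 3.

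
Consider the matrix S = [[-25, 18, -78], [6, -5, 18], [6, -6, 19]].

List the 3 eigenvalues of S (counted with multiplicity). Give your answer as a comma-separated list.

-7, -5, 1

Set up det(lambda·I - S) = 0.
Expanding the 3×3 determinant: p(lambda) = lambda^3 + 11·lambda^2 + 23·lambda - 35.
Since p(1) = 0, lambda = 1 is a root.
Dividing by (lambda - 1) leaves lambda^2 + 12·lambda + 35.
The quadratic factors as (lambda + 7)·(lambda + 5).
Eigenvalues: -7, -5, 1.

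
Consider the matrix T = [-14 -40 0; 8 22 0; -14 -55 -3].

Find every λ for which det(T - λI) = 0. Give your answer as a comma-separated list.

-3, 2, 6

The characteristic polynomial is p(t) = det(tI - T).
Cofactor expansion gives p(t) = t^3 - 5t^2 - 12t + 36.
Since p(-3) = 0, t = -3 is a root.
Factor out (t + 3): p(t) = (t + 3)·(t^2 - 8t + 12).
The quadratic factors as (t - 2)·(t - 6).
Eigenvalues: -3, 2, 6.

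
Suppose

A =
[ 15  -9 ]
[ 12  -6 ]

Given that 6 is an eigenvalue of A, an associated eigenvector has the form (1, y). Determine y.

1

We need (A - 6I)v = 0.
A - 6I = [[9, -9], [12, -12]].
Row 1: (9)·1 + (-9)·y = 0
Row 2: (12)·1 + (-12)·y = 0
Solving gives y = 1.
Check: A·(1, 1) = (6, 6) = 6·(1, 1).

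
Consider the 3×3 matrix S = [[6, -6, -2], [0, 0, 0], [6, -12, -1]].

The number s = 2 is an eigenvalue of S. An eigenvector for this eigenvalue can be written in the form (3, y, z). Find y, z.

0, 6

We need (S - 2I)v = 0.
S - 2I = [[4, -6, -2], [0, -2, 0], [6, -12, -3]].
Row 1: (4)·3 + (-6)·y + (-2)·z = 0
Row 2: (0)·3 + (-2)·y + (0)·z = 0
Row 3: (6)·3 + (-12)·y + (-3)·z = 0
Solving gives y = 0, z = 6.
Check: S·(3, 0, 6) = (6, 0, 12) = 2·(3, 0, 6).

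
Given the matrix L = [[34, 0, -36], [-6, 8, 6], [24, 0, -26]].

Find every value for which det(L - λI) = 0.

The characteristic polynomial is p(lambda) = det(lambda·I - L).
Cofactor expansion gives p(lambda) = lambda^3 - 16·lambda^2 + 44·lambda + 160.
Rational-root test: lambda = 10 gives p(10) = 0.
Dividing by (lambda - 10) leaves lambda^2 - 6·lambda - 16.
The quadratic factors as (lambda + 2)·(lambda - 8).
Eigenvalues: -2, 8, 10.

-2, 8, 10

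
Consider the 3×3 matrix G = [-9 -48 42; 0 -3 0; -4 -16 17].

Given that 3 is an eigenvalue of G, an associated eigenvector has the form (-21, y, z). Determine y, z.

0, -6

We need (G - 3I)v = 0.
G - 3I = [[-12, -48, 42], [0, -6, 0], [-4, -16, 14]].
Row 1: (-12)·-21 + (-48)·y + (42)·z = 0
Row 2: (0)·-21 + (-6)·y + (0)·z = 0
Row 3: (-4)·-21 + (-16)·y + (14)·z = 0
Solving gives y = 0, z = -6.
Check: G·(-21, 0, -6) = (-63, 0, -18) = 3·(-21, 0, -6).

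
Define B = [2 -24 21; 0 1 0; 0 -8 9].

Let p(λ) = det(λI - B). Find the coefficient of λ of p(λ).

p(λ) = λ^3 - 12λ^2 + 29λ - 18.
The coefficient of λ is 29.

29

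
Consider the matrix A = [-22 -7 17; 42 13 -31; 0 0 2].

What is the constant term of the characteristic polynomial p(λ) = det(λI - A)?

-16

p(0) = det(0·I − A) = det(−A) = (−1)^3·det(A).
det(A) = 16, so p(0) = -16.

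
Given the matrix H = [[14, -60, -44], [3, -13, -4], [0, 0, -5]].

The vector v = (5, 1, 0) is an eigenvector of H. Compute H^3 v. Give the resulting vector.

First find the eigenvalue: Hv = (10, 2, 0) = 2·(5, 1, 0), so λ = 2.
Then H^3 v = λ^3·v = 2^3·(5, 1, 0) = 8·(5, 1, 0) = (40, 8, 0).

(40, 8, 0)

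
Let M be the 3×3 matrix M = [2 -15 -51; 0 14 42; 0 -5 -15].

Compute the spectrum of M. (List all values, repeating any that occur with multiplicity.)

Compute the characteristic polynomial p(r) = det(rI - M).
Expanding the 3×3 determinant: p(r) = r^3 - r^2 - 2r.
Since p(0) = 0, r = 0 is a root.
Dividing by r leaves r^2 - r - 2.
The quadratic factors as (r + 1)·(r - 2).
Eigenvalues: -1, 0, 2.

-1, 0, 2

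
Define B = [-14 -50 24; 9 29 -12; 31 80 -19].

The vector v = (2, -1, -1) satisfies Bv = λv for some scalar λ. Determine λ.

Compute Bv: B·(2, -1, -1) = (-2, 1, 1).
Since Bv = λv, compare component 1: -2 = λ·2, so λ = -1.

-1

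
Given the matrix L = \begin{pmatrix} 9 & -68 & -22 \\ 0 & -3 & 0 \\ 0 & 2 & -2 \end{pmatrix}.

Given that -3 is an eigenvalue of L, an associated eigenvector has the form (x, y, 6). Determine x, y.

-6, -3

We need (L + 3I)v = 0.
L + 3I = [[12, -68, -22], [0, 0, 0], [0, 2, 1]].
Row 1: (12)·x + (-68)·y + (-22)·6 = 0
Row 2: (0)·x + (0)·y + (0)·6 = 0
Row 3: (0)·x + (2)·y + (1)·6 = 0
Solving gives x = -6, y = -3.
Check: L·(-6, -3, 6) = (18, 9, -18) = -3·(-6, -3, 6).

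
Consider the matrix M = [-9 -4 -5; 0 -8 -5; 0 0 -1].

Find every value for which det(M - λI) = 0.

M is upper triangular, so its eigenvalues are the diagonal entries.
Diagonal: -9, -8, -1.

-9, -8, -1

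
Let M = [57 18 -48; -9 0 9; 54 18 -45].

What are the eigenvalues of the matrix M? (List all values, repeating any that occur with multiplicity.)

0, 3, 9

Compute the characteristic polynomial p(λ) = det(λI - M).
Expanding along the first row, p(λ) = λ^3 - 12λ^2 + 27λ.
Try λ = 0: p(0) = 0, so 0 is a root.
Factor out λ: p(λ) = λ·(λ^2 - 12λ + 27).
The quadratic factors as (λ - 3)·(λ - 9).
Eigenvalues: 0, 3, 9.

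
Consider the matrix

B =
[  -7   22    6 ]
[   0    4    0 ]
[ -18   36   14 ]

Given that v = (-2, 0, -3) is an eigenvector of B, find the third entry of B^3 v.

-24

First find the eigenvalue: Bv = (-4, 0, -6) = 2·(-2, 0, -3), so λ = 2.
Then B^3 v = λ^3·v = 2^3·(-2, 0, -3) = 8·(-2, 0, -3) = (-16, 0, -24).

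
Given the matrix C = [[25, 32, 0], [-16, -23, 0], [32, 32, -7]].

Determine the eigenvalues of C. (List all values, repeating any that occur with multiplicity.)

Set up det(μI - C) = 0.
Cofactor expansion gives p(μ) = μ^3 + 5μ^2 - 77μ - 441.
Try μ = -7: p(-7) = 0, so -7 is a root.
Dividing by (μ + 7) leaves μ^2 - 2μ - 63.
The quadratic factors as (μ + 7)·(μ - 9).
Eigenvalues: -7, -7, 9.

-7, -7, 9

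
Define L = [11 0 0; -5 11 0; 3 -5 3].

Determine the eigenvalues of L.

L is lower triangular, so its eigenvalues are the diagonal entries.
Diagonal: 11, 11, 3.

3, 11, 11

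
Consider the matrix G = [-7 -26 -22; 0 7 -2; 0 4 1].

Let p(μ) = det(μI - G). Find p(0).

p(0) = det(0·I − G) = det(−G) = (−1)^3·det(G).
det(G) = -105, so p(0) = 105.

105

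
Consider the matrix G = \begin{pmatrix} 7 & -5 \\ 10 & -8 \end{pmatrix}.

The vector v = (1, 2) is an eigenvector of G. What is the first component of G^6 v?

729

First find the eigenvalue: Gv = (-3, -6) = -3·(1, 2), so λ = -3.
Then G^6 v = λ^6·v = (-3)^6·(1, 2) = 729·(1, 2) = (729, 1458).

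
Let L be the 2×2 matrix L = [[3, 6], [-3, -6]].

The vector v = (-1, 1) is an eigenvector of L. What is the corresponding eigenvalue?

Compute Lv: L·(-1, 1) = (3, -3).
Since Lv = λv, compare component 1: 3 = λ·-1, so λ = -3.

-3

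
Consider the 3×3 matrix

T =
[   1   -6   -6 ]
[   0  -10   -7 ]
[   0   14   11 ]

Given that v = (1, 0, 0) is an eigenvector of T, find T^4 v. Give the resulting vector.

First find the eigenvalue: Tv = (1, 0, 0) = 1·(1, 0, 0), so λ = 1.
Then T^4 v = λ^4·v = 1^4·(1, 0, 0) = 1·(1, 0, 0) = (1, 0, 0).

(1, 0, 0)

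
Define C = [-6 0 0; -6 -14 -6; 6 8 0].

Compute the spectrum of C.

-8, -6, -6

The characteristic polynomial is p(r) = det(rI - C).
Expanding the 3×3 determinant: p(r) = r^3 + 20r^2 + 132r + 288.
Rational-root test: r = -6 gives p(-6) = 0.
Dividing by (r + 6) leaves r^2 + 14r + 48.
The quadratic factors as (r + 8)·(r + 6).
Eigenvalues: -8, -6, -6.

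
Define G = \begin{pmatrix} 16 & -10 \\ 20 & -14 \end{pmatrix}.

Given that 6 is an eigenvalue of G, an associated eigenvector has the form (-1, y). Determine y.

We need (G - 6I)v = 0.
G - 6I = [[10, -10], [20, -20]].
Row 1: (10)·-1 + (-10)·y = 0
Row 2: (20)·-1 + (-20)·y = 0
Solving gives y = -1.
Check: G·(-1, -1) = (-6, -6) = 6·(-1, -1).

-1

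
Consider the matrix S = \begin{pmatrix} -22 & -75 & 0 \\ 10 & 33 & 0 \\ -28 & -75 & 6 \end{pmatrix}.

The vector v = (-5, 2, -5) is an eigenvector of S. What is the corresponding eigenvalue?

8

Compute Sv: S·(-5, 2, -5) = (-40, 16, -40).
Since Sv = λv, compare component 1: -40 = λ·-5, so λ = 8.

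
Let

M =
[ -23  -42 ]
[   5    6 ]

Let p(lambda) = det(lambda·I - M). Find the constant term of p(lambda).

p(lambda) = lambda^2 + 17·lambda + 72.
The constant term is 72.

72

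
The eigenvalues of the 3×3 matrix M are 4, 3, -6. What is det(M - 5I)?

If M has eigenvalues 4, 3, -6, then M - 5I has eigenvalues -1, -2, -11.
det(M - 5I) = (-1) · (-2) · (-11) = -22.

-22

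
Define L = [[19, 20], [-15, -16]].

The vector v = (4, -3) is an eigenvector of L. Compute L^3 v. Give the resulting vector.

(256, -192)

First find the eigenvalue: Lv = (16, -12) = 4·(4, -3), so λ = 4.
Then L^3 v = λ^3·v = 4^3·(4, -3) = 64·(4, -3) = (256, -192).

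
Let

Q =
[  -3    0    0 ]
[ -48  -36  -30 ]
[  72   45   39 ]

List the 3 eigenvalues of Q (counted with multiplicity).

-6, -3, 9

Compute the characteristic polynomial p(λ) = det(λI - Q).
Expanding along the first row, p(λ) = λ^3 - 63λ - 162.
Since p(-3) = 0, λ = -3 is a root.
Dividing by (λ + 3) leaves λ^2 - 3λ - 54.
The quadratic factors as (λ + 6)·(λ - 9).
Eigenvalues: -6, -3, 9.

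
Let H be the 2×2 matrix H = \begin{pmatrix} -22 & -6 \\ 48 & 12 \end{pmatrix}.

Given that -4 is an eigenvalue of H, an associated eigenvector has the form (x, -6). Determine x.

2

We need (H + 4I)v = 0.
H + 4I = [[-18, -6], [48, 16]].
Row 1: (-18)·x + (-6)·-6 = 0
Row 2: (48)·x + (16)·-6 = 0
Solving gives x = 2.
Check: H·(2, -6) = (-8, 24) = -4·(2, -6).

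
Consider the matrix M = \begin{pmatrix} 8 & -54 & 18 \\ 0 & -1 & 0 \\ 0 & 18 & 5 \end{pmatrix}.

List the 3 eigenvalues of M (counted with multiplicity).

-1, 5, 8

The characteristic polynomial is p(r) = det(rI - M).
Expanding along the first row, p(r) = r^3 - 12r^2 + 27r + 40.
Try r = 8: p(8) = 0, so 8 is a root.
Factor out (r - 8): p(r) = (r - 8)·(r^2 - 4r - 5).
The quadratic factors as (r + 1)·(r - 5).
Eigenvalues: -1, 5, 8.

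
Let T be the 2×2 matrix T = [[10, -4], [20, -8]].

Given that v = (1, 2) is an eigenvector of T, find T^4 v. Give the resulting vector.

(16, 32)

First find the eigenvalue: Tv = (2, 4) = 2·(1, 2), so λ = 2.
Then T^4 v = λ^4·v = 2^4·(1, 2) = 16·(1, 2) = (16, 32).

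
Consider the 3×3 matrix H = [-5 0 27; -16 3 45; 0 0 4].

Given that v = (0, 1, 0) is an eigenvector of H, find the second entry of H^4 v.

81

First find the eigenvalue: Hv = (0, 3, 0) = 3·(0, 1, 0), so λ = 3.
Then H^4 v = λ^4·v = 3^4·(0, 1, 0) = 81·(0, 1, 0) = (0, 81, 0).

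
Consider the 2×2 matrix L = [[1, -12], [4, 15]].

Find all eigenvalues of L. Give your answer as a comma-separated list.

det(L - tI) = (1 - t)(15 - t) - (-12)·(4) = t^2 - 16t + 63.
This factors as (t - 7)·(t - 9) = 0.
Eigenvalues: 7, 9.

7, 9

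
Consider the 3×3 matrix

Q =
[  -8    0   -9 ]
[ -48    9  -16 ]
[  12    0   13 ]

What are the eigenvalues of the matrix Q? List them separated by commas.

The characteristic polynomial is p(r) = det(rI - Q).
Expanding the 3×3 determinant: p(r) = r^3 - 14r^2 + 49r - 36.
Rational-root test: r = 4 gives p(4) = 0.
Dividing by (r - 4) leaves r^2 - 10r + 9.
The quadratic factors as (r - 1)·(r - 9).
Eigenvalues: 1, 4, 9.

1, 4, 9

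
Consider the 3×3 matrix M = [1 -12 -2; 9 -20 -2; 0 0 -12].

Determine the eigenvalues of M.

-12, -11, -8

Set up det(lambda·I - M) = 0.
Cofactor expansion gives p(lambda) = lambda^3 + 31·lambda^2 + 316·lambda + 1056.
Since p(-8) = 0, lambda = -8 is a root.
Factor out (lambda + 8): p(lambda) = (lambda + 8)·(lambda^2 + 23·lambda + 132).
The quadratic factors as (lambda + 12)·(lambda + 11).
Eigenvalues: -12, -11, -8.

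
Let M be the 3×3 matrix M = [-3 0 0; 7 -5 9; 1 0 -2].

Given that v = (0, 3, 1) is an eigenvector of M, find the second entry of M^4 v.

First find the eigenvalue: Mv = (0, -6, -2) = -2·(0, 3, 1), so λ = -2.
Then M^4 v = λ^4·v = (-2)^4·(0, 3, 1) = 16·(0, 3, 1) = (0, 48, 16).

48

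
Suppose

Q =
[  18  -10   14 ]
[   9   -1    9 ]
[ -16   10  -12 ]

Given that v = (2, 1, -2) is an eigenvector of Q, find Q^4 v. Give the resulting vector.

(2, 1, -2)

First find the eigenvalue: Qv = (-2, -1, 2) = -1·(2, 1, -2), so λ = -1.
Then Q^4 v = λ^4·v = (-1)^4·(2, 1, -2) = 1·(2, 1, -2) = (2, 1, -2).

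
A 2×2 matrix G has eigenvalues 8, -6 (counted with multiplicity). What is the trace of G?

trace(G) is the sum of the eigenvalues: (8) + (-6) = 2.

2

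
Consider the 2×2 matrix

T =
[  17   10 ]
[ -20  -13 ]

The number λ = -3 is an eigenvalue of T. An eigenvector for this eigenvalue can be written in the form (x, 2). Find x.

We need (T + 3I)v = 0.
T + 3I = [[20, 10], [-20, -10]].
Row 1: (20)·x + (10)·2 = 0
Row 2: (-20)·x + (-10)·2 = 0
Solving gives x = -1.
Check: T·(-1, 2) = (3, -6) = -3·(-1, 2).

-1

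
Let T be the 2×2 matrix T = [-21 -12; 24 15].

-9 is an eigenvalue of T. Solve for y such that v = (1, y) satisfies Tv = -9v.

-1

We need (T + 9I)v = 0.
T + 9I = [[-12, -12], [24, 24]].
Row 1: (-12)·1 + (-12)·y = 0
Row 2: (24)·1 + (24)·y = 0
Solving gives y = -1.
Check: T·(1, -1) = (-9, 9) = -9·(1, -1).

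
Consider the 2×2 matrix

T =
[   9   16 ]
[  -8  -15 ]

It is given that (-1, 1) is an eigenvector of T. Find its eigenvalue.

Compute Tv: T·(-1, 1) = (7, -7).
Since Tv = λv, compare component 1: 7 = λ·-1, so λ = -7.

-7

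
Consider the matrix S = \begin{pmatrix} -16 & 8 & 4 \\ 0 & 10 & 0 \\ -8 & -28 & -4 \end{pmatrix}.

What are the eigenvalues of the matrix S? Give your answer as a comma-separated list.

-12, -8, 10

The characteristic polynomial is p(λ) = det(λI - S).
Cofactor expansion gives p(λ) = λ^3 + 10λ^2 - 104λ - 960.
Rational-root test: λ = 10 gives p(10) = 0.
Factor out (λ - 10): p(λ) = (λ - 10)·(λ^2 + 20λ + 96).
The quadratic factors as (λ + 12)·(λ + 8).
Eigenvalues: -12, -8, 10.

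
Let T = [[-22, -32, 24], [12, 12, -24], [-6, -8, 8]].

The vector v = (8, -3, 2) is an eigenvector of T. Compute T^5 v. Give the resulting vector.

First find the eigenvalue: Tv = (-32, 12, -8) = -4·(8, -3, 2), so λ = -4.
Then T^5 v = λ^5·v = (-4)^5·(8, -3, 2) = -1024·(8, -3, 2) = (-8192, 3072, -2048).

(-8192, 3072, -2048)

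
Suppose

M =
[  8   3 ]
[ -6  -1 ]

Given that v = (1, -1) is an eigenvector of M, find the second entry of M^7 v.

-78125

First find the eigenvalue: Mv = (5, -5) = 5·(1, -1), so λ = 5.
Then M^7 v = λ^7·v = 5^7·(1, -1) = 78125·(1, -1) = (78125, -78125).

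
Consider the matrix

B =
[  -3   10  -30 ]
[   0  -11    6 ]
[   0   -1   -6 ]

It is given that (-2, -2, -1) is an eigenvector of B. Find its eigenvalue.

Compute Bv: B·(-2, -2, -1) = (16, 16, 8).
Since Bv = λv, compare component 1: 16 = λ·-2, so λ = -8.

-8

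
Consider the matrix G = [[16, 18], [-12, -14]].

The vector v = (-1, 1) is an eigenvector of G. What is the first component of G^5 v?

32

First find the eigenvalue: Gv = (2, -2) = -2·(-1, 1), so λ = -2.
Then G^5 v = λ^5·v = (-2)^5·(-1, 1) = -32·(-1, 1) = (32, -32).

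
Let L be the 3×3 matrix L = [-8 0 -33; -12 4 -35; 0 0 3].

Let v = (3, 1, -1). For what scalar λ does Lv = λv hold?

Compute Lv: L·(3, 1, -1) = (9, 3, -3).
Since Lv = λv, compare component 1: 9 = λ·3, so λ = 3.

3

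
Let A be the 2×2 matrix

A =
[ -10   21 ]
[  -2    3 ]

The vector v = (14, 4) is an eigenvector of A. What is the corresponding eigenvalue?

Compute Av: A·(14, 4) = (-56, -16).
Since Av = λv, compare component 1: -56 = λ·14, so λ = -4.

-4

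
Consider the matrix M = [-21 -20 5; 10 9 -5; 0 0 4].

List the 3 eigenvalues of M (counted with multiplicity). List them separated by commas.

The characteristic polynomial is p(lambda) = det(lambda·I - M).
Expanding along the first row, p(lambda) = lambda^3 + 8·lambda^2 - 37·lambda - 44.
Since p(4) = 0, lambda = 4 is a root.
Factor out (lambda - 4): p(lambda) = (lambda - 4)·(lambda^2 + 12·lambda + 11).
The quadratic factors as (lambda + 11)·(lambda + 1).
Eigenvalues: -11, -1, 4.

-11, -1, 4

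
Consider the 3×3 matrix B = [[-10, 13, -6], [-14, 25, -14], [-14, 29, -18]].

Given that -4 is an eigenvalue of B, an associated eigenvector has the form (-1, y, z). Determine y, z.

0, 1

We need (B + 4I)v = 0.
B + 4I = [[-6, 13, -6], [-14, 29, -14], [-14, 29, -14]].
Row 1: (-6)·-1 + (13)·y + (-6)·z = 0
Row 2: (-14)·-1 + (29)·y + (-14)·z = 0
Row 3: (-14)·-1 + (29)·y + (-14)·z = 0
Solving gives y = 0, z = 1.
Check: B·(-1, 0, 1) = (4, 0, -4) = -4·(-1, 0, 1).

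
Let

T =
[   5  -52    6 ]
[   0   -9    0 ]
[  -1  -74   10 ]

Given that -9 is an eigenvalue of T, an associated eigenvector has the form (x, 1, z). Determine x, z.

2, 4

We need (T + 9I)v = 0.
T + 9I = [[14, -52, 6], [0, 0, 0], [-1, -74, 19]].
Row 1: (14)·x + (-52)·1 + (6)·z = 0
Row 2: (0)·x + (0)·1 + (0)·z = 0
Row 3: (-1)·x + (-74)·1 + (19)·z = 0
Solving gives x = 2, z = 4.
Check: T·(2, 1, 4) = (-18, -9, -36) = -9·(2, 1, 4).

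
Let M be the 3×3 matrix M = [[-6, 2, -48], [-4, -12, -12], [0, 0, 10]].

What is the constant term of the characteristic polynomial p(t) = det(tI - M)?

-800

p(0) = det(0·I − M) = det(−M) = (−1)^3·det(M).
det(M) = 800, so p(0) = -800.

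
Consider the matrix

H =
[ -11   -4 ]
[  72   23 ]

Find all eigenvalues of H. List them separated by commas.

det(H - μI) = (-11 - μ)(23 - μ) - (-4)·(72) = μ^2 - 12μ + 35.
This factors as (μ - 5)·(μ - 7) = 0.
Eigenvalues: 5, 7.

5, 7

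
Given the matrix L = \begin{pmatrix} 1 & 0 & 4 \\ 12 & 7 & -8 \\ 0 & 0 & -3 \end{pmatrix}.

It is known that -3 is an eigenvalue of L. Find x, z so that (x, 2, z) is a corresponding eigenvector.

We need (L + 3I)v = 0.
L + 3I = [[4, 0, 4], [12, 10, -8], [0, 0, 0]].
Row 1: (4)·x + (0)·2 + (4)·z = 0
Row 2: (12)·x + (10)·2 + (-8)·z = 0
Row 3: (0)·x + (0)·2 + (0)·z = 0
Solving gives x = -1, z = 1.
Check: L·(-1, 2, 1) = (3, -6, -3) = -3·(-1, 2, 1).

-1, 1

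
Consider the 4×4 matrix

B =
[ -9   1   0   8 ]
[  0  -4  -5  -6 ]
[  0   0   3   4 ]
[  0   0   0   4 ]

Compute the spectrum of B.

B is upper triangular, so its eigenvalues are the diagonal entries.
Diagonal: -9, -4, 3, 4.

-9, -4, 3, 4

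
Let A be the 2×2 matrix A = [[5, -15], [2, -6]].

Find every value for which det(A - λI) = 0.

det(A - sI) = (5 - s)(-6 - s) - (-15)·(2) = s^2 + s.
This factors as (s + 1)·s = 0.
Eigenvalues: -1, 0.

-1, 0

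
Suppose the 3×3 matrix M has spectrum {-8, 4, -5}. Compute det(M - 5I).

-130

If M has eigenvalues -8, 4, -5, then M - 5I has eigenvalues -13, -1, -10.
det(M - 5I) = (-13) · (-1) · (-10) = -130.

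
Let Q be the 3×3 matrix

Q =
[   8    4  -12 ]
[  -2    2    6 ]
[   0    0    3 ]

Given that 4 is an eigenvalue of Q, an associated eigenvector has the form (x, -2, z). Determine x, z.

2, 0

We need (Q - 4I)v = 0.
Q - 4I = [[4, 4, -12], [-2, -2, 6], [0, 0, -1]].
Row 1: (4)·x + (4)·-2 + (-12)·z = 0
Row 2: (-2)·x + (-2)·-2 + (6)·z = 0
Row 3: (0)·x + (0)·-2 + (-1)·z = 0
Solving gives x = 2, z = 0.
Check: Q·(2, -2, 0) = (8, -8, 0) = 4·(2, -2, 0).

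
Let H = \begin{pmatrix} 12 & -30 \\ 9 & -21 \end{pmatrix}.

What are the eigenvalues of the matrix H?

-6, -3

det(H - μI) = (12 - μ)(-21 - μ) - (-30)·(9) = μ^2 + 9μ + 18.
This factors as (μ + 6)·(μ + 3) = 0.
Eigenvalues: -6, -3.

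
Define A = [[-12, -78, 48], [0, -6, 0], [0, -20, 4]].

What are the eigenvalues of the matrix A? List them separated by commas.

-12, -6, 4

The characteristic polynomial is p(s) = det(sI - A).
Expanding along the first row, p(s) = s^3 + 14s^2 - 288.
Rational-root test: s = 4 gives p(4) = 0.
Factor out (s - 4): p(s) = (s - 4)·(s^2 + 18s + 72).
The quadratic factors as (s + 12)·(s + 6).
Eigenvalues: -12, -6, 4.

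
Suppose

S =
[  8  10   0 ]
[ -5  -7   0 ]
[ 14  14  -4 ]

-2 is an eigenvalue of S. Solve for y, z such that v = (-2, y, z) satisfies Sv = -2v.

2, 0

We need (S + 2I)v = 0.
S + 2I = [[10, 10, 0], [-5, -5, 0], [14, 14, -2]].
Row 1: (10)·-2 + (10)·y + (0)·z = 0
Row 2: (-5)·-2 + (-5)·y + (0)·z = 0
Row 3: (14)·-2 + (14)·y + (-2)·z = 0
Solving gives y = 2, z = 0.
Check: S·(-2, 2, 0) = (4, -4, 0) = -2·(-2, 2, 0).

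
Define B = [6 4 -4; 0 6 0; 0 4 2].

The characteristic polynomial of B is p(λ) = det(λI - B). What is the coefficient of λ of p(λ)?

60

p(λ) = λ^3 - 14λ^2 + 60λ - 72.
The coefficient of λ is 60.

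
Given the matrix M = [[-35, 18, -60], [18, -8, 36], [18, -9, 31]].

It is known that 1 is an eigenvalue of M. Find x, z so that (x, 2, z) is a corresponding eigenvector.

We need (M - 1I)v = 0.
M - 1I = [[-36, 18, -60], [18, -9, 36], [18, -9, 30]].
Row 1: (-36)·x + (18)·2 + (-60)·z = 0
Row 2: (18)·x + (-9)·2 + (36)·z = 0
Row 3: (18)·x + (-9)·2 + (30)·z = 0
Solving gives x = 1, z = 0.
Check: M·(1, 2, 0) = (1, 2, 0) = 1·(1, 2, 0).

1, 0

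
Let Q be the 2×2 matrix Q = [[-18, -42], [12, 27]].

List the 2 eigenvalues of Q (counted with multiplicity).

3, 6

det(Q - λI) = (-18 - λ)(27 - λ) - (-42)·(12) = λ^2 - 9λ + 18.
This factors as (λ - 3)·(λ - 6) = 0.
Eigenvalues: 3, 6.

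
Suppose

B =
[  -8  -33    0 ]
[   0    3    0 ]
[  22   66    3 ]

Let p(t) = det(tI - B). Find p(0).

p(0) = det(0·I − B) = det(−B) = (−1)^3·det(B).
det(B) = -72, so p(0) = 72.

72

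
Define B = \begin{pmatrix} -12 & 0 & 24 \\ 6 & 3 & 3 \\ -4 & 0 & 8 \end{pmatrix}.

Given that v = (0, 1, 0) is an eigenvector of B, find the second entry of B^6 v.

First find the eigenvalue: Bv = (0, 3, 0) = 3·(0, 1, 0), so λ = 3.
Then B^6 v = λ^6·v = 3^6·(0, 1, 0) = 729·(0, 1, 0) = (0, 729, 0).

729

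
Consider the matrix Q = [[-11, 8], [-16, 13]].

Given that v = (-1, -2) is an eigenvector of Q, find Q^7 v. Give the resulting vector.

First find the eigenvalue: Qv = (-5, -10) = 5·(-1, -2), so λ = 5.
Then Q^7 v = λ^7·v = 5^7·(-1, -2) = 78125·(-1, -2) = (-78125, -156250).

(-78125, -156250)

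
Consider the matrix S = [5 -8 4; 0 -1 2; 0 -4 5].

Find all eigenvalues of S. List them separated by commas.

1, 3, 5

Set up det(λI - S) = 0.
Expanding the 3×3 determinant: p(λ) = λ^3 - 9λ^2 + 23λ - 15.
Try λ = 1: p(1) = 0, so 1 is a root.
Dividing by (λ - 1) leaves λ^2 - 8λ + 15.
The quadratic factors as (λ - 3)·(λ - 5).
Eigenvalues: 1, 3, 5.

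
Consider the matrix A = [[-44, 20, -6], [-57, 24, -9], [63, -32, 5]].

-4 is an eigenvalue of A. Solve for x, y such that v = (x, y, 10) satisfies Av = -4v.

-6, -9

We need (A + 4I)v = 0.
A + 4I = [[-40, 20, -6], [-57, 28, -9], [63, -32, 9]].
Row 1: (-40)·x + (20)·y + (-6)·10 = 0
Row 2: (-57)·x + (28)·y + (-9)·10 = 0
Row 3: (63)·x + (-32)·y + (9)·10 = 0
Solving gives x = -6, y = -9.
Check: A·(-6, -9, 10) = (24, 36, -40) = -4·(-6, -9, 10).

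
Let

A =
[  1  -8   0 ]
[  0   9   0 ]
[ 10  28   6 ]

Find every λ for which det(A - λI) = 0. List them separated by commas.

Set up det(λI - A) = 0.
Expanding the 3×3 determinant: p(λ) = λ^3 - 16λ^2 + 69λ - 54.
Since p(1) = 0, λ = 1 is a root.
Factor out (λ - 1): p(λ) = (λ - 1)·(λ^2 - 15λ + 54).
The quadratic factors as (λ - 6)·(λ - 9).
Eigenvalues: 1, 6, 9.

1, 6, 9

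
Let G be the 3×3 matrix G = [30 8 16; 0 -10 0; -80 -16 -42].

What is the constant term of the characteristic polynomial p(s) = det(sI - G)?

p(0) = det(0·I − G) = det(−G) = (−1)^3·det(G).
det(G) = -200, so p(0) = 200.

200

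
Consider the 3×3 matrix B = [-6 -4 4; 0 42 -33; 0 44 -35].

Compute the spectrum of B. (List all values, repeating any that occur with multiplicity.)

-6, -2, 9

The characteristic polynomial is p(r) = det(rI - B).
Cofactor expansion gives p(r) = r^3 - r^2 - 60r - 108.
Since p(-6) = 0, r = -6 is a root.
Factor out (r + 6): p(r) = (r + 6)·(r^2 - 7r - 18).
The quadratic factors as (r + 2)·(r - 9).
Eigenvalues: -6, -2, 9.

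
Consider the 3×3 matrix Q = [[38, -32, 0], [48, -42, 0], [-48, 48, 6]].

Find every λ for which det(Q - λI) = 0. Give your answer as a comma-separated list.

Set up det(sI - Q) = 0.
Expanding along the first row, p(s) = s^3 - 2s^2 - 84s + 360.
Rational-root test: s = -10 gives p(-10) = 0.
Dividing by (s + 10) leaves s^2 - 12s + 36.
The quadratic factor is (s - 6)^2.
Eigenvalues: -10, 6, 6.

-10, 6, 6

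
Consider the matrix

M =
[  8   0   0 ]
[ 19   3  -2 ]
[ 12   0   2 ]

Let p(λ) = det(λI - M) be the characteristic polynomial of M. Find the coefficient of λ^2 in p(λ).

The coefficient of λ^2 of det(λI - M) is −trace(M).
trace(M) = (8) + (3) + (2) = 13, so the coefficient is -13.

-13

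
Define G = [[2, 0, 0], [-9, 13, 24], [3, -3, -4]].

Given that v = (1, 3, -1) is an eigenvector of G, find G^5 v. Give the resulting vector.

(32, 96, -32)

First find the eigenvalue: Gv = (2, 6, -2) = 2·(1, 3, -1), so λ = 2.
Then G^5 v = λ^5·v = 2^5·(1, 3, -1) = 32·(1, 3, -1) = (32, 96, -32).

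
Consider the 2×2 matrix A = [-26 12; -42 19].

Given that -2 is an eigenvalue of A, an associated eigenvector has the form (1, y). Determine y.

2

We need (A + 2I)v = 0.
A + 2I = [[-24, 12], [-42, 21]].
Row 1: (-24)·1 + (12)·y = 0
Row 2: (-42)·1 + (21)·y = 0
Solving gives y = 2.
Check: A·(1, 2) = (-2, -4) = -2·(1, 2).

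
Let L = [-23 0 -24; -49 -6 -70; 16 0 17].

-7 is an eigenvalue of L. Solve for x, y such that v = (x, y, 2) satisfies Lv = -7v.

We need (L + 7I)v = 0.
L + 7I = [[-16, 0, -24], [-49, 1, -70], [16, 0, 24]].
Row 1: (-16)·x + (0)·y + (-24)·2 = 0
Row 2: (-49)·x + (1)·y + (-70)·2 = 0
Row 3: (16)·x + (0)·y + (24)·2 = 0
Solving gives x = -3, y = -7.
Check: L·(-3, -7, 2) = (21, 49, -14) = -7·(-3, -7, 2).

-3, -7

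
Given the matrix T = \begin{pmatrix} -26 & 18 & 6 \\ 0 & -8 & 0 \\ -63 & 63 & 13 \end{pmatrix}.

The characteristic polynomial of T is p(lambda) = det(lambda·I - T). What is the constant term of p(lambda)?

p(lambda) = lambda^3 + 21·lambda^2 + 144·lambda + 320.
The constant term is 320.

320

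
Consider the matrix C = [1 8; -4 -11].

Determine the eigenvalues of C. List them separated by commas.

det(C - λI) = (1 - λ)(-11 - λ) - (8)·(-4) = λ^2 + 10λ + 21.
This factors as (λ + 7)·(λ + 3) = 0.
Eigenvalues: -7, -3.

-7, -3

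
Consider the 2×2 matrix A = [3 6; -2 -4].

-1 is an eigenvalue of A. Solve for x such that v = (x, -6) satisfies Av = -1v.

We need (A + 1I)v = 0.
A + 1I = [[4, 6], [-2, -3]].
Row 1: (4)·x + (6)·-6 = 0
Row 2: (-2)·x + (-3)·-6 = 0
Solving gives x = 9.
Check: A·(9, -6) = (-9, 6) = -1·(9, -6).

9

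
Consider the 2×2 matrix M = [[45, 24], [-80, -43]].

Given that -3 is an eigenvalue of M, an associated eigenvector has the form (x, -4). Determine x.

2

We need (M + 3I)v = 0.
M + 3I = [[48, 24], [-80, -40]].
Row 1: (48)·x + (24)·-4 = 0
Row 2: (-80)·x + (-40)·-4 = 0
Solving gives x = 2.
Check: M·(2, -4) = (-6, 12) = -3·(2, -4).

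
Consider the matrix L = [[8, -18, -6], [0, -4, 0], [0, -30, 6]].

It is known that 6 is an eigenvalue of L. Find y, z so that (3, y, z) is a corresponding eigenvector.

We need (L - 6I)v = 0.
L - 6I = [[2, -18, -6], [0, -10, 0], [0, -30, 0]].
Row 1: (2)·3 + (-18)·y + (-6)·z = 0
Row 2: (0)·3 + (-10)·y + (0)·z = 0
Row 3: (0)·3 + (-30)·y + (0)·z = 0
Solving gives y = 0, z = 1.
Check: L·(3, 0, 1) = (18, 0, 6) = 6·(3, 0, 1).

0, 1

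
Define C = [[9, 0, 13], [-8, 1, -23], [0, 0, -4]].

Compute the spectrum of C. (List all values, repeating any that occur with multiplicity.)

Compute the characteristic polynomial p(lambda) = det(lambda·I - C).
Cofactor expansion gives p(lambda) = lambda^3 - 6·lambda^2 - 31·lambda + 36.
Try lambda = -4: p(-4) = 0, so -4 is a root.
Factor out (lambda + 4): p(lambda) = (lambda + 4)·(lambda^2 - 10·lambda + 9).
The quadratic factors as (lambda - 1)·(lambda - 9).
Eigenvalues: -4, 1, 9.

-4, 1, 9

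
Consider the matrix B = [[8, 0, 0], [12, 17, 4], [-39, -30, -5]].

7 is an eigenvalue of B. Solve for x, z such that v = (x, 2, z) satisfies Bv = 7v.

We need (B - 7I)v = 0.
B - 7I = [[1, 0, 0], [12, 10, 4], [-39, -30, -12]].
Row 1: (1)·x + (0)·2 + (0)·z = 0
Row 2: (12)·x + (10)·2 + (4)·z = 0
Row 3: (-39)·x + (-30)·2 + (-12)·z = 0
Solving gives x = 0, z = -5.
Check: B·(0, 2, -5) = (0, 14, -35) = 7·(0, 2, -5).

0, -5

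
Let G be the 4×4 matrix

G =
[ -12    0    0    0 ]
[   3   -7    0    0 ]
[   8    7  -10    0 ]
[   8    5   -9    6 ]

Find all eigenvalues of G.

G is lower triangular, so its eigenvalues are the diagonal entries.
Diagonal: -12, -7, -10, 6.

-12, -10, -7, 6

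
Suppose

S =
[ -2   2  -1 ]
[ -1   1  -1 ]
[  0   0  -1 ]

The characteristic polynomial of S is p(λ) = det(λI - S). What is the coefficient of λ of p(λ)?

p(λ) = λ^3 + 2λ^2 + λ.
The coefficient of λ is 1.

1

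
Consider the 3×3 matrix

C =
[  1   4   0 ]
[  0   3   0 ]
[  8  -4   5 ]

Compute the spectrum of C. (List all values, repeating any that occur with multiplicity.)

1, 3, 5

The characteristic polynomial is p(μ) = det(μI - C).
Expanding along the first row, p(μ) = μ^3 - 9μ^2 + 23μ - 15.
Try μ = 1: p(1) = 0, so 1 is a root.
Dividing by (μ - 1) leaves μ^2 - 8μ + 15.
The quadratic factors as (μ - 3)·(μ - 5).
Eigenvalues: 1, 3, 5.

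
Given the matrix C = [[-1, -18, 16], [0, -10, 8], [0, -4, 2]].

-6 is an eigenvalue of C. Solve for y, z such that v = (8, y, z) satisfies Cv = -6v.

4, 2

We need (C + 6I)v = 0.
C + 6I = [[5, -18, 16], [0, -4, 8], [0, -4, 8]].
Row 1: (5)·8 + (-18)·y + (16)·z = 0
Row 2: (0)·8 + (-4)·y + (8)·z = 0
Row 3: (0)·8 + (-4)·y + (8)·z = 0
Solving gives y = 4, z = 2.
Check: C·(8, 4, 2) = (-48, -24, -12) = -6·(8, 4, 2).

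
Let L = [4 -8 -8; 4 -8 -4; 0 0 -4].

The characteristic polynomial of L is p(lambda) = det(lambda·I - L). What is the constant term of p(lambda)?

p(lambda) = lambda^3 + 8·lambda^2 + 16·lambda.
The constant term is 0.

0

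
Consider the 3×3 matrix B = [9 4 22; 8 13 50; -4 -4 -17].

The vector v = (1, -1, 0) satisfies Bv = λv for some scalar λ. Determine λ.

Compute Bv: B·(1, -1, 0) = (5, -5, 0).
Since Bv = λv, compare component 1: 5 = λ·1, so λ = 5.

5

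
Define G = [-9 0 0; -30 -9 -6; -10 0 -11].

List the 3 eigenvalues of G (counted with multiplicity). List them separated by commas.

Set up det(tI - G) = 0.
Cofactor expansion gives p(t) = t^3 + 29t^2 + 279t + 891.
Since p(-11) = 0, t = -11 is a root.
Factor out (t + 11): p(t) = (t + 11)·(t^2 + 18t + 81).
The quadratic factor is (t + 9)^2.
Eigenvalues: -11, -9, -9.

-11, -9, -9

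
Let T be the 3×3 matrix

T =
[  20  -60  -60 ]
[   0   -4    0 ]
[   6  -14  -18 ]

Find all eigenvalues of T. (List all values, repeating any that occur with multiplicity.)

-4, 0, 2

The characteristic polynomial is p(t) = det(tI - T).
Expanding the 3×3 determinant: p(t) = t^3 + 2t^2 - 8t.
Rational-root test: t = 0 gives p(0) = 0.
Factor out t: p(t) = t·(t^2 + 2t - 8).
The quadratic factors as (t + 4)·(t - 2).
Eigenvalues: -4, 0, 2.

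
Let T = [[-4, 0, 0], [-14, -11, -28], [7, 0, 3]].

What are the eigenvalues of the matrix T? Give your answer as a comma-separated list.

-11, -4, 3

Compute the characteristic polynomial p(λ) = det(λI - T).
Expanding along the first row, p(λ) = λ^3 + 12λ^2 - λ - 132.
Try λ = 3: p(3) = 0, so 3 is a root.
Factor out (λ - 3): p(λ) = (λ - 3)·(λ^2 + 15λ + 44).
The quadratic factors as (λ + 11)·(λ + 4).
Eigenvalues: -11, -4, 3.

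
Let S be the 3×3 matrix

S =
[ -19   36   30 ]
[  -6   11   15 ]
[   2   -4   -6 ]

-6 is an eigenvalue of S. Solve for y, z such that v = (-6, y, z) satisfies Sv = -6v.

-3, 1

We need (S + 6I)v = 0.
S + 6I = [[-13, 36, 30], [-6, 17, 15], [2, -4, 0]].
Row 1: (-13)·-6 + (36)·y + (30)·z = 0
Row 2: (-6)·-6 + (17)·y + (15)·z = 0
Row 3: (2)·-6 + (-4)·y + (0)·z = 0
Solving gives y = -3, z = 1.
Check: S·(-6, -3, 1) = (36, 18, -6) = -6·(-6, -3, 1).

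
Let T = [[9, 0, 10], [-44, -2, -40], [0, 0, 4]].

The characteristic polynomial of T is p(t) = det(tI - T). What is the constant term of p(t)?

p(t) = t^3 - 11t^2 + 10t + 72.
The constant term is 72.

72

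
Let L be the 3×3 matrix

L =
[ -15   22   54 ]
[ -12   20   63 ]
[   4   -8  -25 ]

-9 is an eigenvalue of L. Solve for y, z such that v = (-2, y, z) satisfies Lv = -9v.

-3, 1

We need (L + 9I)v = 0.
L + 9I = [[-6, 22, 54], [-12, 29, 63], [4, -8, -16]].
Row 1: (-6)·-2 + (22)·y + (54)·z = 0
Row 2: (-12)·-2 + (29)·y + (63)·z = 0
Row 3: (4)·-2 + (-8)·y + (-16)·z = 0
Solving gives y = -3, z = 1.
Check: L·(-2, -3, 1) = (18, 27, -9) = -9·(-2, -3, 1).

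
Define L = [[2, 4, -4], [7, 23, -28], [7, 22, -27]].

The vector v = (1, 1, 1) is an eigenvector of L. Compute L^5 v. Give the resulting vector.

First find the eigenvalue: Lv = (2, 2, 2) = 2·(1, 1, 1), so λ = 2.
Then L^5 v = λ^5·v = 2^5·(1, 1, 1) = 32·(1, 1, 1) = (32, 32, 32).

(32, 32, 32)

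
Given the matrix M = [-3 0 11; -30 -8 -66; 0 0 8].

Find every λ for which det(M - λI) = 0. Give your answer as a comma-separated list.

-8, -3, 8

The characteristic polynomial is p(r) = det(rI - M).
Expanding the 3×3 determinant: p(r) = r^3 + 3r^2 - 64r - 192.
Since p(-3) = 0, r = -3 is a root.
Dividing by (r + 3) leaves r^2 - 64.
The quadratic factors as (r + 8)·(r - 8).
Eigenvalues: -8, -3, 8.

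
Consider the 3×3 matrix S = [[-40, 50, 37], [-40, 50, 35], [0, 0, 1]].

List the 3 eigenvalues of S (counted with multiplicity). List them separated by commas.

0, 1, 10

The characteristic polynomial is p(r) = det(rI - S).
Cofactor expansion gives p(r) = r^3 - 11r^2 + 10r.
Try r = 10: p(10) = 0, so 10 is a root.
Dividing by (r - 10) leaves r^2 - r.
The quadratic factors as r·(r - 1).
Eigenvalues: 0, 1, 10.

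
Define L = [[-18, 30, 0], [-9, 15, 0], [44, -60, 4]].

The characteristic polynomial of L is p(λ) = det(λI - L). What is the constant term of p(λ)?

p(λ) = λ^3 - λ^2 - 12λ.
The constant term is 0.

0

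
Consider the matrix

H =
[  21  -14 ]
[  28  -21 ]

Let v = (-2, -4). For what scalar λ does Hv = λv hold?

-7

Compute Hv: H·(-2, -4) = (14, 28).
Since Hv = λv, compare component 1: 14 = λ·-2, so λ = -7.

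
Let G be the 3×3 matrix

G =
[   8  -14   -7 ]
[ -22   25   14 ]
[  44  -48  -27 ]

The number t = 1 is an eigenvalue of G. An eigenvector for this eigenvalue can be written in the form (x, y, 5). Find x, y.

1, -2

We need (G - 1I)v = 0.
G - 1I = [[7, -14, -7], [-22, 24, 14], [44, -48, -28]].
Row 1: (7)·x + (-14)·y + (-7)·5 = 0
Row 2: (-22)·x + (24)·y + (14)·5 = 0
Row 3: (44)·x + (-48)·y + (-28)·5 = 0
Solving gives x = 1, y = -2.
Check: G·(1, -2, 5) = (1, -2, 5) = 1·(1, -2, 5).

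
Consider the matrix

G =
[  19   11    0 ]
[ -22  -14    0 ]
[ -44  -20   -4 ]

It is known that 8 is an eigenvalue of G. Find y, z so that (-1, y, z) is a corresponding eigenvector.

We need (G - 8I)v = 0.
G - 8I = [[11, 11, 0], [-22, -22, 0], [-44, -20, -12]].
Row 1: (11)·-1 + (11)·y + (0)·z = 0
Row 2: (-22)·-1 + (-22)·y + (0)·z = 0
Row 3: (-44)·-1 + (-20)·y + (-12)·z = 0
Solving gives y = 1, z = 2.
Check: G·(-1, 1, 2) = (-8, 8, 16) = 8·(-1, 1, 2).

1, 2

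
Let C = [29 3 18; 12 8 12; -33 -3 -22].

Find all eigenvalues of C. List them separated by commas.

Set up det(λI - C) = 0.
Expanding along the first row, p(λ) = λ^3 - 15λ^2 + 12λ + 352.
Try λ = 11: p(11) = 0, so 11 is a root.
Dividing by (λ - 11) leaves λ^2 - 4λ - 32.
The quadratic factors as (λ + 4)·(λ - 8).
Eigenvalues: -4, 8, 11.

-4, 8, 11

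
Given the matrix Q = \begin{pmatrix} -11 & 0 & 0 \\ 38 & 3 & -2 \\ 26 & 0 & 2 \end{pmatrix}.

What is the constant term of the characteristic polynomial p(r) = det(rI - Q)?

66

p(0) = det(0·I − Q) = det(−Q) = (−1)^3·det(Q).
det(Q) = -66, so p(0) = 66.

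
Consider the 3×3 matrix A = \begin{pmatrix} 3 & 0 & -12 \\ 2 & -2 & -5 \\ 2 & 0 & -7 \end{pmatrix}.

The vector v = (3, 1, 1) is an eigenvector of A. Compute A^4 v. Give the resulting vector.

(3, 1, 1)

First find the eigenvalue: Av = (-3, -1, -1) = -1·(3, 1, 1), so λ = -1.
Then A^4 v = λ^4·v = (-1)^4·(3, 1, 1) = 1·(3, 1, 1) = (3, 1, 1).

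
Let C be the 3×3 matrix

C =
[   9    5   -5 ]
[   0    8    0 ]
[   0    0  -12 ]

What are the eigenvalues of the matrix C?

-12, 8, 9

C is upper triangular, so its eigenvalues are the diagonal entries.
Diagonal: 9, 8, -12.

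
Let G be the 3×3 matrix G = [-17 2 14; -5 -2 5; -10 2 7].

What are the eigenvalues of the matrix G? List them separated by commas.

Compute the characteristic polynomial p(r) = det(rI - G).
Expanding along the first row, p(r) = r^3 + 12r^2 + 41r + 42.
Since p(-2) = 0, r = -2 is a root.
Dividing by (r + 2) leaves r^2 + 10r + 21.
The quadratic factors as (r + 7)·(r + 3).
Eigenvalues: -7, -3, -2.

-7, -3, -2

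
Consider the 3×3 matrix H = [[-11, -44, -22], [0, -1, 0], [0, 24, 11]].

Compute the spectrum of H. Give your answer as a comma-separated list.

The characteristic polynomial is p(lambda) = det(lambda·I - H).
Expanding along the first row, p(lambda) = lambda^3 + lambda^2 - 121·lambda - 121.
Since p(-1) = 0, lambda = -1 is a root.
Dividing by (lambda + 1) leaves lambda^2 - 121.
The quadratic factors as (lambda + 11)·(lambda - 11).
Eigenvalues: -11, -1, 11.

-11, -1, 11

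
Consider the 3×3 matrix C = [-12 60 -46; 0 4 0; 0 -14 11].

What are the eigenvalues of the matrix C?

-12, 4, 11

Set up det(μI - C) = 0.
Cofactor expansion gives p(μ) = μ^3 - 3μ^2 - 136μ + 528.
Rational-root test: μ = 4 gives p(4) = 0.
Factor out (μ - 4): p(μ) = (μ - 4)·(μ^2 + μ - 132).
The quadratic factors as (μ + 12)·(μ - 11).
Eigenvalues: -12, 4, 11.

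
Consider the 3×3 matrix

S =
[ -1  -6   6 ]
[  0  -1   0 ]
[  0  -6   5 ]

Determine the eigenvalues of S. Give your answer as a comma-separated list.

The characteristic polynomial is p(μ) = det(μI - S).
Expanding the 3×3 determinant: p(μ) = μ^3 - 3μ^2 - 9μ - 5.
Since p(-1) = 0, μ = -1 is a root.
Factor out (μ + 1): p(μ) = (μ + 1)·(μ^2 - 4μ - 5).
The quadratic factors as (μ + 1)·(μ - 5).
Eigenvalues: -1, -1, 5.

-1, -1, 5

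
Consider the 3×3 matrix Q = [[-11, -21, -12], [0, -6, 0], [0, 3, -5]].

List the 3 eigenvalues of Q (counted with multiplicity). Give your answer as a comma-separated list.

Set up det(rI - Q) = 0.
Cofactor expansion gives p(r) = r^3 + 22r^2 + 151r + 330.
Try r = -11: p(-11) = 0, so -11 is a root.
Dividing by (r + 11) leaves r^2 + 11r + 30.
The quadratic factors as (r + 6)·(r + 5).
Eigenvalues: -11, -6, -5.

-11, -6, -5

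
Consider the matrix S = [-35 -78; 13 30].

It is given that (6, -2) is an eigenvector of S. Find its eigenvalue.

-9

Compute Sv: S·(6, -2) = (-54, 18).
Since Sv = λv, compare component 1: -54 = λ·6, so λ = -9.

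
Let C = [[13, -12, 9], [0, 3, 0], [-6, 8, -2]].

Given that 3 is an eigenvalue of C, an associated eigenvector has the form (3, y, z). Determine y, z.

1, -2

We need (C - 3I)v = 0.
C - 3I = [[10, -12, 9], [0, 0, 0], [-6, 8, -5]].
Row 1: (10)·3 + (-12)·y + (9)·z = 0
Row 2: (0)·3 + (0)·y + (0)·z = 0
Row 3: (-6)·3 + (8)·y + (-5)·z = 0
Solving gives y = 1, z = -2.
Check: C·(3, 1, -2) = (9, 3, -6) = 3·(3, 1, -2).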